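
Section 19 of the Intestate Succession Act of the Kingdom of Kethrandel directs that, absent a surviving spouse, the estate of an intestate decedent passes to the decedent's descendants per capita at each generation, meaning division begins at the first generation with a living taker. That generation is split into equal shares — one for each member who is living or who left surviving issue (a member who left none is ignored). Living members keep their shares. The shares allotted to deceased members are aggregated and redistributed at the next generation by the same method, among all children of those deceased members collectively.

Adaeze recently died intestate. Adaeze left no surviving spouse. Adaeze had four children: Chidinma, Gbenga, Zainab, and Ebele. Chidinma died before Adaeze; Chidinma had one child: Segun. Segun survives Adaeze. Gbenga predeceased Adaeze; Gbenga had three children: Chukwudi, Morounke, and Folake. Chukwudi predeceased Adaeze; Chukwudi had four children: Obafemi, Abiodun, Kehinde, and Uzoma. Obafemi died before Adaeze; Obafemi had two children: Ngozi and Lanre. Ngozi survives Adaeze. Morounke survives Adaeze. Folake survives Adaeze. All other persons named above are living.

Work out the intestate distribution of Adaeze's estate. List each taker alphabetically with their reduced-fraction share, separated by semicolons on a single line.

There is no surviving spouse, so the entire estate passes to Adaeze's descendants per capita at each generation.
At generation 1 (Chidinma, Gbenga, Zainab, Ebele) there are 4 shares of (1)/4 = 1/4 each.
Living: Zainab and Ebele — each takes 1/4.
Deceased: Chidinma and Gbenga. Their combined 1/2 is pooled and carried to generation 2.
At generation 2 (Segun, Chukwudi, Morounke, Folake) there are 4 shares of (1/2)/4 = 1/8 each.
Living: Segun, Morounke, and Folake — each takes 1/8.
Deceased: Chukwudi. That 1/8 share is carried to generation 3.
At generation 3 (Obafemi, Abiodun, Kehinde, Uzoma) there are 4 shares of (1/8)/4 = 1/32 each.
Living: Abiodun, Kehinde, and Uzoma — each takes 1/32.
Deceased: Obafemi. That 1/32 share is carried to generation 4.
At generation 4 (Ngozi, Lanre) there are 2 shares of (1/32)/2 = 1/64 each.
Living: Ngozi and Lanre — each takes 1/64.

Abiodun 1/32; Ebele 1/4; Folake 1/8; Kehinde 1/32; Lanre 1/64; Morounke 1/8; Ngozi 1/64; Segun 1/8; Uzoma 1/32; Zainab 1/4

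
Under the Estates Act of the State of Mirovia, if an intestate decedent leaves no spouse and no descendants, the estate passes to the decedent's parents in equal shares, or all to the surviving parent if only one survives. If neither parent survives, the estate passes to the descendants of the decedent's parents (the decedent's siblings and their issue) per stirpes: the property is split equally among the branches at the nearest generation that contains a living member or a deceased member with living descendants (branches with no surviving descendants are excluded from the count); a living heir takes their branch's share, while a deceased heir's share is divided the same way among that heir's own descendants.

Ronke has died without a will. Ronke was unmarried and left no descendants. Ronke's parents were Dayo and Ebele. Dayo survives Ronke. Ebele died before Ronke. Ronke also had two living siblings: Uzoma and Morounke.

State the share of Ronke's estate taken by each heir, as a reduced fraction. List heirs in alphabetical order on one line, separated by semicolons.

Dayo 1

Only one parent, Dayo, survives, so Dayo takes the entire estate. The siblings take nothing because a surviving parent has priority.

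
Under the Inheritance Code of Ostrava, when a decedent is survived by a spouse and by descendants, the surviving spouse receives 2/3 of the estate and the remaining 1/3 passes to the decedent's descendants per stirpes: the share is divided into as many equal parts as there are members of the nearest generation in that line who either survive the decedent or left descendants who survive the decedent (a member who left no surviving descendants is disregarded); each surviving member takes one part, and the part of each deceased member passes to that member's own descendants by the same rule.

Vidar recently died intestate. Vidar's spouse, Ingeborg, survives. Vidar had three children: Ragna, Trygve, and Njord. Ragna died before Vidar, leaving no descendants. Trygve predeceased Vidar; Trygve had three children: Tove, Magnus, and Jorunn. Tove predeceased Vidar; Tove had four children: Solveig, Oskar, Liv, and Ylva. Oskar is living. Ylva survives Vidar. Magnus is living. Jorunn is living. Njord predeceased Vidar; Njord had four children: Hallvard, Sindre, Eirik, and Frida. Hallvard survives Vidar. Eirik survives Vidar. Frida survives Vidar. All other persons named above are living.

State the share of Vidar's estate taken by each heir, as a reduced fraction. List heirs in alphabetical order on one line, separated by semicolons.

Ingeborg, as surviving spouse, takes 2/3.
The remaining 1/3 passes to Vidar's descendants per stirpes.
Ragna left no surviving issue, so that branch lapses and is disregarded.
The 1/3 is divided into 2 equal shares of 1/6 among Trygve, Njord.
Trygve predeceased; the 1/6 allotted to Trygve's branch passes to Trygve's issue by representation.
The 1/6 is divided into 3 equal shares of 1/18 among Tove, Magnus, Jorunn.
Tove predeceased; the 1/18 allotted to Tove's branch passes to Tove's issue by representation.
The 1/18 is divided into 4 equal shares of 1/72 among Solveig, Oskar, Liv, Ylva.
Solveig is living and takes 1/72.
Oskar is living and takes 1/72.
Liv is living and takes 1/72.
Ylva is living and takes 1/72.
Magnus is living and takes 1/18.
Jorunn is living and takes 1/18.
Njord predeceased; the 1/6 allotted to Njord's branch passes to Njord's issue by representation.
The 1/6 is divided into 4 equal shares of 1/24 among Hallvard, Sindre, Eirik, Frida.
Hallvard is living and takes 1/24.
Sindre is living and takes 1/24.
Eirik is living and takes 1/24.
Frida is living and takes 1/24.

Eirik 1/24; Frida 1/24; Hallvard 1/24; Ingeborg 2/3; Jorunn 1/18; Liv 1/72; Magnus 1/18; Oskar 1/72; Sindre 1/24; Solveig 1/72; Ylva 1/72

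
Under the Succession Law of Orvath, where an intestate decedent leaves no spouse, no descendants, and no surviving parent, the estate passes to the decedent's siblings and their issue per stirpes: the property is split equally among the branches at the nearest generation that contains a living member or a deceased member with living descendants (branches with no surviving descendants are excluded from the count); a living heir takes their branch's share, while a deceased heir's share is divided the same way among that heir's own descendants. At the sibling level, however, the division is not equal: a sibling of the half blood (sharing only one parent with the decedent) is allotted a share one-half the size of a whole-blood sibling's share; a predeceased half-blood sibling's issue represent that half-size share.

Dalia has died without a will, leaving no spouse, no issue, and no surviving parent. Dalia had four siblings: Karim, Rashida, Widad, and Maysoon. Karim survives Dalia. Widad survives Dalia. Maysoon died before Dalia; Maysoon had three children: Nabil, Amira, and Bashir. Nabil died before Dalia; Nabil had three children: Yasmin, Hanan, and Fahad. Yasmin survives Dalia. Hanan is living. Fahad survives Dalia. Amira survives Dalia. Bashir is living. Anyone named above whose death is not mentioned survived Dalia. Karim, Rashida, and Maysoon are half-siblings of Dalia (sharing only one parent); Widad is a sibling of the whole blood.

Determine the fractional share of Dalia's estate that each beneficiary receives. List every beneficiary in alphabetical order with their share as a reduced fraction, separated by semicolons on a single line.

No spouse, descendants, or parent survives, so the estate passes to Dalia's siblings per stirpes.
Half-blood siblings count for one-half the weight of whole-blood siblings at the initial division.
Dividing 1 in proportion to weights (total weight 5/2): Karim (weight 1/2) → 1/5; Rashida (weight 1/2) → 1/5; Widad (weight 1) → 2/5; Maysoon (weight 1/2) → 1/5.
Karim is living and takes 1/5.
Rashida is living and takes 1/5.
Widad is living and takes 2/5.
Maysoon predeceased; the 1/5 allotted to Maysoon's branch passes to Maysoon's issue by representation.
The 1/5 is divided into 3 equal shares of 1/15 among Nabil, Amira, Bashir.
Nabil predeceased; the 1/15 allotted to Nabil's branch passes to Nabil's issue by representation.
The 1/15 is divided into 3 equal shares of 1/45 among Yasmin, Hanan, Fahad.
Yasmin is living and takes 1/45.
Hanan is living and takes 1/45.
Fahad is living and takes 1/45.
Amira is living and takes 1/15.
Bashir is living and takes 1/15.

Amira 1/15; Bashir 1/15; Fahad 1/45; Hanan 1/45; Karim 1/5; Rashida 1/5; Widad 2/5; Yasmin 1/45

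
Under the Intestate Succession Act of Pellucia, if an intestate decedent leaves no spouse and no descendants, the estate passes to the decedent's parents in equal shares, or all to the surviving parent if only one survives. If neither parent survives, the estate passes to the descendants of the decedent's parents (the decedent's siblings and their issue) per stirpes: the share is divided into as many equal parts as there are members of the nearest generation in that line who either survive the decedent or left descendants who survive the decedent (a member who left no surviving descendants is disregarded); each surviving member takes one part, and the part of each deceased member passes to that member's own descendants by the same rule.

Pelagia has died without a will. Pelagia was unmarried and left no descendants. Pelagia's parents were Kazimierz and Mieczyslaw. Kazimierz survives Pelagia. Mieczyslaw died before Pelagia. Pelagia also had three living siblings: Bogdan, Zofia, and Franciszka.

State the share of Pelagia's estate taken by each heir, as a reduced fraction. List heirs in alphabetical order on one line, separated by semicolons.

Kazimierz 1

Only one parent, Kazimierz, survives, so Kazimierz takes the entire estate. The siblings take nothing because a surviving parent has priority.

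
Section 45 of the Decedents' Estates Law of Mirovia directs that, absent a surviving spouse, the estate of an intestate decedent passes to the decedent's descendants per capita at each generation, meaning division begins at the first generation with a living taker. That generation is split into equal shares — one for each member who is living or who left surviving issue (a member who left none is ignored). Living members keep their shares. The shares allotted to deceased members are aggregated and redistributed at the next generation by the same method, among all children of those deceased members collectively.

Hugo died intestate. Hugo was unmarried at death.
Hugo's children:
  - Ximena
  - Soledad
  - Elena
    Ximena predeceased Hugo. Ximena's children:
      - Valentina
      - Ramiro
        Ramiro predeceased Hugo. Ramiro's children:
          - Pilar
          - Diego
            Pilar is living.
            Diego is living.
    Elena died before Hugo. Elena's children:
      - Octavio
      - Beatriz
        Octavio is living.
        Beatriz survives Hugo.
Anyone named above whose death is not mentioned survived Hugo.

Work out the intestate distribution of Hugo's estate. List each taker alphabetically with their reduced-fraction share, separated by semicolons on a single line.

Beatriz 1/6; Diego 1/12; Octavio 1/6; Pilar 1/12; Soledad 1/3; Valentina 1/6

There is no surviving spouse, so the entire estate passes to Hugo's descendants per capita at each generation.
At generation 1 (Ximena, Soledad, Elena) there are 3 shares of (1)/3 = 1/3 each.
Living: Soledad — each takes 1/3.
Deceased: Ximena and Elena. Their combined 2/3 is pooled and carried to generation 2.
At generation 2 (Valentina, Ramiro, Octavio, Beatriz) there are 4 shares of (2/3)/4 = 1/6 each.
Living: Valentina, Octavio, and Beatriz — each takes 1/6.
Deceased: Ramiro. That 1/6 share is carried to generation 3.
At generation 3 (Pilar, Diego) there are 2 shares of (1/6)/2 = 1/12 each.
Living: Pilar and Diego — each takes 1/12.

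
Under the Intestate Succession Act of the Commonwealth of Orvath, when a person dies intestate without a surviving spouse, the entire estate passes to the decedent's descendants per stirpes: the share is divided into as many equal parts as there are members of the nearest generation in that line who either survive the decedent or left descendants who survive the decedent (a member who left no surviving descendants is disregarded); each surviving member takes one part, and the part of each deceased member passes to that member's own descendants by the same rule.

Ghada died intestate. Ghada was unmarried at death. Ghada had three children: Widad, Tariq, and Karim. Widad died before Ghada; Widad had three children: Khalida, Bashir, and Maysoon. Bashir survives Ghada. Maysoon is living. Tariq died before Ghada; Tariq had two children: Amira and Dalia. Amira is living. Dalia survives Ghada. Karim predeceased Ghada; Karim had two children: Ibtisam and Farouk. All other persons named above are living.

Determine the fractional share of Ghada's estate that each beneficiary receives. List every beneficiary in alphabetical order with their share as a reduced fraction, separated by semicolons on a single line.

Amira 1/6; Bashir 1/9; Dalia 1/6; Farouk 1/6; Ibtisam 1/6; Khalida 1/9; Maysoon 1/9

There is no surviving spouse, so the entire estate passes to Ghada's descendants per stirpes.
The estate is divided into 3 equal shares of 1/3 among Widad, Tariq, Karim.
Widad predeceased; the 1/3 allotted to Widad's branch passes to Widad's issue by representation.
The 1/3 is divided into 3 equal shares of 1/9 among Khalida, Bashir, Maysoon.
Khalida is living and takes 1/9.
Bashir is living and takes 1/9.
Maysoon is living and takes 1/9.
Tariq predeceased; the 1/3 allotted to Tariq's branch passes to Tariq's issue by representation.
The 1/3 is divided into 2 equal shares of 1/6 among Amira, Dalia.
Amira is living and takes 1/6.
Dalia is living and takes 1/6.
Karim predeceased; the 1/3 allotted to Karim's branch passes to Karim's issue by representation.
The 1/3 is divided into 2 equal shares of 1/6 among Ibtisam, Farouk.
Ibtisam is living and takes 1/6.
Farouk is living and takes 1/6.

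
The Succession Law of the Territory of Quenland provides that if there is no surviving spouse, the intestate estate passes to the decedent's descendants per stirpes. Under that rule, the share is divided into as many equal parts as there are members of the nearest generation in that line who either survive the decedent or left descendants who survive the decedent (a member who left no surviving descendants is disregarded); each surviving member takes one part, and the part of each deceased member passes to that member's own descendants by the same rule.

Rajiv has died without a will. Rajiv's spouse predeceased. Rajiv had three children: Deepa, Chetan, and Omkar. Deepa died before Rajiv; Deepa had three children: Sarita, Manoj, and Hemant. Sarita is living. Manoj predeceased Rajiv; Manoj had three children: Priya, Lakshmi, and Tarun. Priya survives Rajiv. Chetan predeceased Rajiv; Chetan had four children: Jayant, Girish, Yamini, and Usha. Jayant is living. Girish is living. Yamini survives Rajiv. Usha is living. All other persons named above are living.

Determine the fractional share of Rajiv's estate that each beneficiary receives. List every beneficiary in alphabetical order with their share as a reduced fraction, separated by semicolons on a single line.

There is no surviving spouse, so the entire estate passes to Rajiv's descendants per stirpes.
The estate is divided into 3 equal shares of 1/3 among Deepa, Chetan, Omkar.
Deepa predeceased; the 1/3 allotted to Deepa's branch passes to Deepa's issue by representation.
The 1/3 is divided into 3 equal shares of 1/9 among Sarita, Manoj, Hemant.
Sarita is living and takes 1/9.
Manoj predeceased; the 1/9 allotted to Manoj's branch passes to Manoj's issue by representation.
The 1/9 is divided into 3 equal shares of 1/27 among Priya, Lakshmi, Tarun.
Priya is living and takes 1/27.
Lakshmi is living and takes 1/27.
Tarun is living and takes 1/27.
Hemant is living and takes 1/9.
Chetan predeceased; the 1/3 allotted to Chetan's branch passes to Chetan's issue by representation.
The 1/3 is divided into 4 equal shares of 1/12 among Jayant, Girish, Yamini, Usha.
Jayant is living and takes 1/12.
Girish is living and takes 1/12.
Yamini is living and takes 1/12.
Usha is living and takes 1/12.
Omkar is living and takes 1/3.

Girish 1/12; Hemant 1/9; Jayant 1/12; Lakshmi 1/27; Omkar 1/3; Priya 1/27; Sarita 1/9; Tarun 1/27; Usha 1/12; Yamini 1/12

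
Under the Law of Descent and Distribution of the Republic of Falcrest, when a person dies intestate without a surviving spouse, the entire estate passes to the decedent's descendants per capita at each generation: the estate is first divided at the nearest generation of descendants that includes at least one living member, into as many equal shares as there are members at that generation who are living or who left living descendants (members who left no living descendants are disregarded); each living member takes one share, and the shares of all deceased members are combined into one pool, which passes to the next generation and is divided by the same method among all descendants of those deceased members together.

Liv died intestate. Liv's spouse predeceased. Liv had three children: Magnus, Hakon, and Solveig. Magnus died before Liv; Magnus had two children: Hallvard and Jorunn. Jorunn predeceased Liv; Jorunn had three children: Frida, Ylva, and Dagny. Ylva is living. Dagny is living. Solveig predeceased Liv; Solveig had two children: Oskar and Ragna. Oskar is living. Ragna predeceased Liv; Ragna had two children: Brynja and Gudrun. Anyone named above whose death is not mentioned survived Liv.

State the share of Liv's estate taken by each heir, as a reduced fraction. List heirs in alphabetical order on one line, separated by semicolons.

There is no surviving spouse, so the entire estate passes to Liv's descendants per capita at each generation.
At generation 1 (Magnus, Hakon, Solveig) there are 3 shares of (1)/3 = 1/3 each.
Living: Hakon — each takes 1/3.
Deceased: Magnus and Solveig. Their combined 2/3 is pooled and carried to generation 2.
At generation 2 (Hallvard, Jorunn, Oskar, Ragna) there are 4 shares of (2/3)/4 = 1/6 each.
Living: Hallvard and Oskar — each takes 1/6.
Deceased: Jorunn and Ragna. Their combined 1/3 is pooled and carried to generation 3.
At generation 3 (Frida, Ylva, Dagny, Brynja, Gudrun) there are 5 shares of (1/3)/5 = 1/15 each.
Living: Frida, Ylva, Dagny, Brynja, and Gudrun — each takes 1/15.

Brynja 1/15; Dagny 1/15; Frida 1/15; Gudrun 1/15; Hakon 1/3; Hallvard 1/6; Oskar 1/6; Ylva 1/15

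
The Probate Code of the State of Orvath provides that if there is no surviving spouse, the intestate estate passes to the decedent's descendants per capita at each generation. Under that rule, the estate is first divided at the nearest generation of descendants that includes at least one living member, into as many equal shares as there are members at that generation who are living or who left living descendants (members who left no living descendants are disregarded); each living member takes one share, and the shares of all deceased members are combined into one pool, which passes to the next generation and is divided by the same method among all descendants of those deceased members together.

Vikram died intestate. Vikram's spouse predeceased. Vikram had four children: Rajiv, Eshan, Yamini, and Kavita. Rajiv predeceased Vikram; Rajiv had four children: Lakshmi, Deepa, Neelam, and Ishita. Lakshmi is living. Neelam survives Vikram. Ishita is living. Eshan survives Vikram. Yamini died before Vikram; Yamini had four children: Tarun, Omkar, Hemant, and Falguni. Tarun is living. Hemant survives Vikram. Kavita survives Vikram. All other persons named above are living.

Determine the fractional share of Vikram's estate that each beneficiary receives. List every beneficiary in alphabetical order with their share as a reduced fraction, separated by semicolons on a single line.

Deepa 1/16; Eshan 1/4; Falguni 1/16; Hemant 1/16; Ishita 1/16; Kavita 1/4; Lakshmi 1/16; Neelam 1/16; Omkar 1/16; Tarun 1/16

There is no surviving spouse, so the entire estate passes to Vikram's descendants per capita at each generation.
At generation 1 (Rajiv, Eshan, Yamini, Kavita) there are 4 shares of (1)/4 = 1/4 each.
Living: Eshan and Kavita — each takes 1/4.
Deceased: Rajiv and Yamini. Their combined 1/2 is pooled and carried to generation 2.
At generation 2 (Lakshmi, Deepa, Neelam, Ishita, Tarun, Omkar, Hemant, Falguni) there are 8 shares of (1/2)/8 = 1/16 each.
Living: Lakshmi, Deepa, Neelam, Ishita, Tarun, Omkar, Hemant, and Falguni — each takes 1/16.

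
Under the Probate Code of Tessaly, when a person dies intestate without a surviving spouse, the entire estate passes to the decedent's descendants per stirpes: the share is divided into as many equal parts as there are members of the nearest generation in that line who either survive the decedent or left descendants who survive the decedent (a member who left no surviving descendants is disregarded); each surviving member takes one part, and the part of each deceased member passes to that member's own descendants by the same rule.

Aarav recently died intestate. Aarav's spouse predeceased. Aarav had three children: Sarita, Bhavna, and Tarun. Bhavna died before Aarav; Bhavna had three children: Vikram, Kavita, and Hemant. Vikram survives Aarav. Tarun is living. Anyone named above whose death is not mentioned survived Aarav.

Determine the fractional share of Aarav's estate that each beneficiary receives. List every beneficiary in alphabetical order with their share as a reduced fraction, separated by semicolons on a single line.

Hemant 1/9; Kavita 1/9; Sarita 1/3; Tarun 1/3; Vikram 1/9

There is no surviving spouse, so the entire estate passes to Aarav's descendants per stirpes.
The estate is divided into 3 equal shares of 1/3 among Sarita, Bhavna, Tarun.
Sarita is living and takes 1/3.
Bhavna predeceased; the 1/3 allotted to Bhavna's branch passes to Bhavna's issue by representation.
The 1/3 is divided into 3 equal shares of 1/9 among Vikram, Kavita, Hemant.
Vikram is living and takes 1/9.
Kavita is living and takes 1/9.
Hemant is living and takes 1/9.
Tarun is living and takes 1/3.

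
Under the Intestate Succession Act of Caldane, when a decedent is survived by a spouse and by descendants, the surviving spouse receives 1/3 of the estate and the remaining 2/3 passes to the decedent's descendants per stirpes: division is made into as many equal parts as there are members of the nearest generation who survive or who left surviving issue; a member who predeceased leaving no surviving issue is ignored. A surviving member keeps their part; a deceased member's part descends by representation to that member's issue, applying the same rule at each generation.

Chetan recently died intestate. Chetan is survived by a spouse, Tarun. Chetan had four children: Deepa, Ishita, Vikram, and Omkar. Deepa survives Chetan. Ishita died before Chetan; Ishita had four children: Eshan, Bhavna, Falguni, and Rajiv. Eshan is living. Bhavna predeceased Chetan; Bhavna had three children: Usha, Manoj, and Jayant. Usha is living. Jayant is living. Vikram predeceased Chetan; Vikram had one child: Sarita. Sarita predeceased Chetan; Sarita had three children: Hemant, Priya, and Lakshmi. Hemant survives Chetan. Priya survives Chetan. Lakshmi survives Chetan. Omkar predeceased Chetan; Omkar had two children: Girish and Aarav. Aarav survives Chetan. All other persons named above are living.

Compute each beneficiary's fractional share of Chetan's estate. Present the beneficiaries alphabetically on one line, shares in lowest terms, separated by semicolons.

Tarun, as surviving spouse, takes 1/3.
The remaining 2/3 passes to Chetan's descendants per stirpes.
The 2/3 is divided into 4 equal shares of 1/6 among Deepa, Ishita, Vikram, Omkar.
Deepa is living and takes 1/6.
Ishita predeceased; the 1/6 allotted to Ishita's branch passes to Ishita's issue by representation.
The 1/6 is divided into 4 equal shares of 1/24 among Eshan, Bhavna, Falguni, Rajiv.
Eshan is living and takes 1/24.
Bhavna predeceased; the 1/24 allotted to Bhavna's branch passes to Bhavna's issue by representation.
The 1/24 is divided into 3 equal shares of 1/72 among Usha, Manoj, Jayant.
Usha is living and takes 1/72.
Manoj is living and takes 1/72.
Jayant is living and takes 1/72.
Falguni is living and takes 1/24.
Rajiv is living and takes 1/24.
Vikram predeceased; the 1/6 allotted to Vikram's branch passes to Vikram's issue by representation.
Sarita's line is the sole branch at this level, so the full 1/6 passes to Sarita's issue by representation.
The 1/6 is divided into 3 equal shares of 1/18 among Hemant, Priya, Lakshmi.
Hemant is living and takes 1/18.
Priya is living and takes 1/18.
Lakshmi is living and takes 1/18.
Omkar predeceased; the 1/6 allotted to Omkar's branch passes to Omkar's issue by representation.
The 1/6 is divided into 2 equal shares of 1/12 among Girish, Aarav.
Girish is living and takes 1/12.
Aarav is living and takes 1/12.

Aarav 1/12; Deepa 1/6; Eshan 1/24; Falguni 1/24; Girish 1/12; Hemant 1/18; Jayant 1/72; Lakshmi 1/18; Manoj 1/72; Priya 1/18; Rajiv 1/24; Tarun 1/3; Usha 1/72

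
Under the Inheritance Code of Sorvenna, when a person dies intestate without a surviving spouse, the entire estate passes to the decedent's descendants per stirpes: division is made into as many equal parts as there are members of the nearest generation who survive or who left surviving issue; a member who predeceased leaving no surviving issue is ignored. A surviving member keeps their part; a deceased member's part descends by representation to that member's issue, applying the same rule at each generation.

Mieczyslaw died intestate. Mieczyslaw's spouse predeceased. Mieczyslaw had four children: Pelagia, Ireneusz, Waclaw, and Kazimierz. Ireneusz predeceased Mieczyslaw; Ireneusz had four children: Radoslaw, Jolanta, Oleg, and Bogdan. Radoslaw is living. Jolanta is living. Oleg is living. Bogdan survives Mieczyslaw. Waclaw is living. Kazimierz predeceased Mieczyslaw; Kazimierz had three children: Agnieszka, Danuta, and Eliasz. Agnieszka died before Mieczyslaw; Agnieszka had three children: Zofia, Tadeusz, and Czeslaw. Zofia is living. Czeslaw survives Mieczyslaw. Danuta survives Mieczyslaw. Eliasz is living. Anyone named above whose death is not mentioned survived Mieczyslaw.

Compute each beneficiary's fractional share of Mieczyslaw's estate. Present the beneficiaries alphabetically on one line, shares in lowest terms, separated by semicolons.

There is no surviving spouse, so the entire estate passes to Mieczyslaw's descendants per stirpes.
The estate is divided into 4 equal shares of 1/4 among Pelagia, Ireneusz, Waclaw, Kazimierz.
Pelagia is living and takes 1/4.
Ireneusz predeceased; the 1/4 allotted to Ireneusz's branch passes to Ireneusz's issue by representation.
The 1/4 is divided into 4 equal shares of 1/16 among Radoslaw, Jolanta, Oleg, Bogdan.
Radoslaw is living and takes 1/16.
Jolanta is living and takes 1/16.
Oleg is living and takes 1/16.
Bogdan is living and takes 1/16.
Waclaw is living and takes 1/4.
Kazimierz predeceased; the 1/4 allotted to Kazimierz's branch passes to Kazimierz's issue by representation.
The 1/4 is divided into 3 equal shares of 1/12 among Agnieszka, Danuta, Eliasz.
Agnieszka predeceased; the 1/12 allotted to Agnieszka's branch passes to Agnieszka's issue by representation.
The 1/12 is divided into 3 equal shares of 1/36 among Zofia, Tadeusz, Czeslaw.
Zofia is living and takes 1/36.
Tadeusz is living and takes 1/36.
Czeslaw is living and takes 1/36.
Danuta is living and takes 1/12.
Eliasz is living and takes 1/12.

Bogdan 1/16; Czeslaw 1/36; Danuta 1/12; Eliasz 1/12; Jolanta 1/16; Oleg 1/16; Pelagia 1/4; Radoslaw 1/16; Tadeusz 1/36; Waclaw 1/4; Zofia 1/36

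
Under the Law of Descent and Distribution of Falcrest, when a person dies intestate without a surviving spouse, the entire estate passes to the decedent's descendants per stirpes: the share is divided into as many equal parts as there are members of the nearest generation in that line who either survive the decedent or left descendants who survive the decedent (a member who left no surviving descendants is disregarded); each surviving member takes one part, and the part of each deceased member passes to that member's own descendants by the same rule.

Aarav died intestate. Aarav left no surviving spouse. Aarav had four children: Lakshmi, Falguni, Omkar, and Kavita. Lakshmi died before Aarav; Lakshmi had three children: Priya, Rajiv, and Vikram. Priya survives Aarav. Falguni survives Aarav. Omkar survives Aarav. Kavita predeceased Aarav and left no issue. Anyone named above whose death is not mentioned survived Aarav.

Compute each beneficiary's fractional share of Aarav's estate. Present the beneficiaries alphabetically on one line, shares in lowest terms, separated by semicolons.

There is no surviving spouse, so the entire estate passes to Aarav's descendants per stirpes.
Kavita left no surviving issue, so that branch lapses and is disregarded.
The estate is divided into 3 equal shares of 1/3 among Lakshmi, Falguni, Omkar.
Lakshmi predeceased; the 1/3 allotted to Lakshmi's branch passes to Lakshmi's issue by representation.
The 1/3 is divided into 3 equal shares of 1/9 among Priya, Rajiv, Vikram.
Priya is living and takes 1/9.
Rajiv is living and takes 1/9.
Vikram is living and takes 1/9.
Falguni is living and takes 1/3.
Omkar is living and takes 1/3.

Falguni 1/3; Omkar 1/3; Priya 1/9; Rajiv 1/9; Vikram 1/9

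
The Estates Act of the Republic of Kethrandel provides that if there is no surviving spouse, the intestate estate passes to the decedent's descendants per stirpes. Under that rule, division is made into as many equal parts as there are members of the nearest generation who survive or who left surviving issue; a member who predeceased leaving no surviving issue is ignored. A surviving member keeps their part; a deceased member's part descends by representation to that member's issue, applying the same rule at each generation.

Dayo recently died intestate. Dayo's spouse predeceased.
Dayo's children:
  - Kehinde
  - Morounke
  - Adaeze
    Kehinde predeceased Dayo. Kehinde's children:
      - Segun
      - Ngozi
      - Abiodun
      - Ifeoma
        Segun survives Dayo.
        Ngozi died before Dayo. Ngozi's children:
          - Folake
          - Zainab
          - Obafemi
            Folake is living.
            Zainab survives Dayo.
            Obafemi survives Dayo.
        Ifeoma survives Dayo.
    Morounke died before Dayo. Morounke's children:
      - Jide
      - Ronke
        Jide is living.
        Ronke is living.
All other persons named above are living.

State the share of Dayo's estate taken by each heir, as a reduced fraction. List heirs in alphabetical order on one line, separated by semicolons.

Abiodun 1/12; Adaeze 1/3; Folake 1/36; Ifeoma 1/12; Jide 1/6; Obafemi 1/36; Ronke 1/6; Segun 1/12; Zainab 1/36

There is no surviving spouse, so the entire estate passes to Dayo's descendants per stirpes.
The estate is divided into 3 equal shares of 1/3 among Kehinde, Morounke, Adaeze.
Kehinde predeceased; the 1/3 allotted to Kehinde's branch passes to Kehinde's issue by representation.
The 1/3 is divided into 4 equal shares of 1/12 among Segun, Ngozi, Abiodun, Ifeoma.
Segun is living and takes 1/12.
Ngozi predeceased; the 1/12 allotted to Ngozi's branch passes to Ngozi's issue by representation.
The 1/12 is divided into 3 equal shares of 1/36 among Folake, Zainab, Obafemi.
Folake is living and takes 1/36.
Zainab is living and takes 1/36.
Obafemi is living and takes 1/36.
Abiodun is living and takes 1/12.
Ifeoma is living and takes 1/12.
Morounke predeceased; the 1/3 allotted to Morounke's branch passes to Morounke's issue by representation.
The 1/3 is divided into 2 equal shares of 1/6 among Jide, Ronke.
Jide is living and takes 1/6.
Ronke is living and takes 1/6.
Adaeze is living and takes 1/3.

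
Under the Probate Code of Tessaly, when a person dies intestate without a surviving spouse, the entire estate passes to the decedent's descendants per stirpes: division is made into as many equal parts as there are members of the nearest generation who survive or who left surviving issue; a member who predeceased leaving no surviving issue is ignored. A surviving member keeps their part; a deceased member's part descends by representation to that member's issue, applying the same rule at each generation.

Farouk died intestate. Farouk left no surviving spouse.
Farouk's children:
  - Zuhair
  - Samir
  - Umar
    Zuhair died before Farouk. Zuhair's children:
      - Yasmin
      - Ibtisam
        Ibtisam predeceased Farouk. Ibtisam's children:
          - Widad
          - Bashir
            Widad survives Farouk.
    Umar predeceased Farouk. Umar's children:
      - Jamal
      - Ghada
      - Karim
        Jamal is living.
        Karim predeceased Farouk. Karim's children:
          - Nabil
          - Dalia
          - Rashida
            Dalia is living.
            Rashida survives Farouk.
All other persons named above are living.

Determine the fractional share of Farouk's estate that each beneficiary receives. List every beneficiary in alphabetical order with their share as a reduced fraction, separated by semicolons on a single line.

There is no surviving spouse, so the entire estate passes to Farouk's descendants per stirpes.
The estate is divided into 3 equal shares of 1/3 among Zuhair, Samir, Umar.
Zuhair predeceased; the 1/3 allotted to Zuhair's branch passes to Zuhair's issue by representation.
The 1/3 is divided into 2 equal shares of 1/6 among Yasmin, Ibtisam.
Yasmin is living and takes 1/6.
Ibtisam predeceased; the 1/6 allotted to Ibtisam's branch passes to Ibtisam's issue by representation.
The 1/6 is divided into 2 equal shares of 1/12 among Widad, Bashir.
Widad is living and takes 1/12.
Bashir is living and takes 1/12.
Samir is living and takes 1/3.
Umar predeceased; the 1/3 allotted to Umar's branch passes to Umar's issue by representation.
The 1/3 is divided into 3 equal shares of 1/9 among Jamal, Ghada, Karim.
Jamal is living and takes 1/9.
Ghada is living and takes 1/9.
Karim predeceased; the 1/9 allotted to Karim's branch passes to Karim's issue by representation.
The 1/9 is divided into 3 equal shares of 1/27 among Nabil, Dalia, Rashida.
Nabil is living and takes 1/27.
Dalia is living and takes 1/27.
Rashida is living and takes 1/27.

Bashir 1/12; Dalia 1/27; Ghada 1/9; Jamal 1/9; Nabil 1/27; Rashida 1/27; Samir 1/3; Widad 1/12; Yasmin 1/6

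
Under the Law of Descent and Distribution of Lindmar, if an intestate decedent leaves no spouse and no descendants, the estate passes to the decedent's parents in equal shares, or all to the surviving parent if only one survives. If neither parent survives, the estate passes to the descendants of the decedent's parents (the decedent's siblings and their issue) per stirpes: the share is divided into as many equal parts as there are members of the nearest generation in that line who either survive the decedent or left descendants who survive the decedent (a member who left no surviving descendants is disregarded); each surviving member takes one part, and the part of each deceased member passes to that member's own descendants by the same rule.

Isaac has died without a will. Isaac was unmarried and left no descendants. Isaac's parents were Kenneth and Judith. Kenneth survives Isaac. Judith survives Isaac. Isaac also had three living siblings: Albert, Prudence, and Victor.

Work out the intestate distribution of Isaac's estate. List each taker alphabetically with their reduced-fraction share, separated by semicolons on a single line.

Both parents survive, so Kenneth and Judith each take 1/2. The siblings take nothing because a surviving parent has priority.

Judith 1/2; Kenneth 1/2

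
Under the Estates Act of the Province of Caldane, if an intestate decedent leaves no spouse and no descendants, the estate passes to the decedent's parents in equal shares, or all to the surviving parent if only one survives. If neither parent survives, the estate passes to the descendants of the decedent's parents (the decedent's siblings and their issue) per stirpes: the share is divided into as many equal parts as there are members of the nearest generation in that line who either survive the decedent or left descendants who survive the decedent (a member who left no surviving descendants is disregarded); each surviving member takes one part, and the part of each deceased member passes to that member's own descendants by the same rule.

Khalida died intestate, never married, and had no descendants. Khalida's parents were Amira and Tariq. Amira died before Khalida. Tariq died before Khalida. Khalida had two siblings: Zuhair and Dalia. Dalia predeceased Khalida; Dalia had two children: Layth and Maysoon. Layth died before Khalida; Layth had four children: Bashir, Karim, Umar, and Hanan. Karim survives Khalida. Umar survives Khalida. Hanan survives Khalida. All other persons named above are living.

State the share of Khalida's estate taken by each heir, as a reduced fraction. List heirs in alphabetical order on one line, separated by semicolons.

Neither parent survives and there are no descendants, so the estate passes to Khalida's siblings and their issue per stirpes.
The estate is divided into 2 equal shares of 1/2 among Zuhair, Dalia.
Zuhair is living and takes 1/2.
Dalia predeceased; the 1/2 allotted to Dalia's branch passes to Dalia's issue by representation.
The 1/2 is divided into 2 equal shares of 1/4 among Layth, Maysoon.
Layth predeceased; the 1/4 allotted to Layth's branch passes to Layth's issue by representation.
The 1/4 is divided into 4 equal shares of 1/16 among Bashir, Karim, Umar, Hanan.
Bashir is living and takes 1/16.
Karim is living and takes 1/16.
Umar is living and takes 1/16.
Hanan is living and takes 1/16.
Maysoon is living and takes 1/4.

Bashir 1/16; Hanan 1/16; Karim 1/16; Maysoon 1/4; Umar 1/16; Zuhair 1/2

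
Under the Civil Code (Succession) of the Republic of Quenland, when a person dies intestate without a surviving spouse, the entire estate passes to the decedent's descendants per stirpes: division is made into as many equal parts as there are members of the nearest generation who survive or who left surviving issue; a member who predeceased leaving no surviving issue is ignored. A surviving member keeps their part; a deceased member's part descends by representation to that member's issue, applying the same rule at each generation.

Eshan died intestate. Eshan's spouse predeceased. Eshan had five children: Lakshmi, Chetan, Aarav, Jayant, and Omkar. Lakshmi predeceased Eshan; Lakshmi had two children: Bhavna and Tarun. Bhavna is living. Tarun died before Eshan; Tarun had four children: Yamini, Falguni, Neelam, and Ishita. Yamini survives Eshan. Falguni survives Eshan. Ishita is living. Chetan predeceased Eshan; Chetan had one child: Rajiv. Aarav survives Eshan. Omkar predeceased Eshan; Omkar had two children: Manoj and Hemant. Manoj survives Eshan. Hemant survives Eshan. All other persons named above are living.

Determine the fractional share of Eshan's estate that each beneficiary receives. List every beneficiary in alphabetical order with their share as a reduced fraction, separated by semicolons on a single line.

Aarav 1/5; Bhavna 1/10; Falguni 1/40; Hemant 1/10; Ishita 1/40; Jayant 1/5; Manoj 1/10; Neelam 1/40; Rajiv 1/5; Yamini 1/40

There is no surviving spouse, so the entire estate passes to Eshan's descendants per stirpes.
The estate is divided into 5 equal shares of 1/5 among Lakshmi, Chetan, Aarav, Jayant, Omkar.
Lakshmi predeceased; the 1/5 allotted to Lakshmi's branch passes to Lakshmi's issue by representation.
The 1/5 is divided into 2 equal shares of 1/10 among Bhavna, Tarun.
Bhavna is living and takes 1/10.
Tarun predeceased; the 1/10 allotted to Tarun's branch passes to Tarun's issue by representation.
The 1/10 is divided into 4 equal shares of 1/40 among Yamini, Falguni, Neelam, Ishita.
Yamini is living and takes 1/40.
Falguni is living and takes 1/40.
Neelam is living and takes 1/40.
Ishita is living and takes 1/40.
Chetan predeceased; the 1/5 allotted to Chetan's branch passes to Chetan's issue by representation.
Rajiv is the sole taker at this level and receives the full 1/5.
Aarav is living and takes 1/5.
Jayant is living and takes 1/5.
Omkar predeceased; the 1/5 allotted to Omkar's branch passes to Omkar's issue by representation.
The 1/5 is divided into 2 equal shares of 1/10 among Manoj, Hemant.
Manoj is living and takes 1/10.
Hemant is living and takes 1/10.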